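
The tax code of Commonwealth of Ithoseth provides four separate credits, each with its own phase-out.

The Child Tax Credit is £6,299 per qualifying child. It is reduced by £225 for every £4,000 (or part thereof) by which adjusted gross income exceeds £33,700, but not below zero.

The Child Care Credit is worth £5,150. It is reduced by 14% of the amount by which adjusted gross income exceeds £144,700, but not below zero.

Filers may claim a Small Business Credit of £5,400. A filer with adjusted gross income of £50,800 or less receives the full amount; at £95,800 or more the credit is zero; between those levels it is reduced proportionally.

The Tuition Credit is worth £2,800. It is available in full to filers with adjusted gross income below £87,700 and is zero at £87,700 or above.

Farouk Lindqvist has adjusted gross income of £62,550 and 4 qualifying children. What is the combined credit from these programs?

£35,336

Child Tax Credit: base = 4 × £6,299 = £25,196. income exceeds £33,700 by £28,850, which is 8 full-or-partial £4,000 increments; reduction = 8 × £225 = £1,800, leaving £23,396.
Child Care Credit: £62,550 is at or below the £144,700 threshold, so the full £5,150 applies.
Small Business Credit: £62,550 is £11,750 into a £45,000 phase-out range, leaving 33,250/45,000 of the credit: £5,400 × 33,250/45,000 = £3,990.
Tuition Credit: £62,550 is below the £87,700 cutoff, so the full £2,800 applies.
Total: £23,396 + £5,150 + £3,990 + £2,800 = £35,336.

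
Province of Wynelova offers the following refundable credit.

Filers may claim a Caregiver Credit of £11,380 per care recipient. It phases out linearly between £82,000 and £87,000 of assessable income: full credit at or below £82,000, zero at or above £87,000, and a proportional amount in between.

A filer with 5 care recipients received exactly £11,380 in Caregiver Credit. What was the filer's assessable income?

£86,000

Full credit = 5 × £11,380 = £56,900.
£11,380 is 11,380/56,900 of the full £56,900, so 45,520/56,900 of the £5,000 range has been used: income = £82,000 + £5,000 × 45,520/56,900 = £86,000.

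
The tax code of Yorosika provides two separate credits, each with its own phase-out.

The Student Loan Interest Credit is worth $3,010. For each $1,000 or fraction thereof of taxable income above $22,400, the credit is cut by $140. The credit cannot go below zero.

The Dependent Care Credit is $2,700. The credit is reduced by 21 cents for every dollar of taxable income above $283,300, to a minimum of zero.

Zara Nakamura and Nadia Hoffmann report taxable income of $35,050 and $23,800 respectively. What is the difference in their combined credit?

Zara ($35,050): Student Loan Interest Credit: income exceeds $22,400 by $12,650, which is 13 full-or-partial $1,000 increments; reduction = 13 × $140 = $1,820, leaving $1,190. Dependent Care Credit: $35,050 is at or below the $283,300 threshold, so the full $2,700 applies. total $1,190 + $2,700 = $3,890
Nadia ($23,800): Student Loan Interest Credit: income exceeds $22,400 by $1,400, which is 2 full-or-partial $1,000 increments; reduction = 2 × $140 = $280, leaving $2,730. Dependent Care Credit: $23,800 is at or below the $283,300 threshold, so the full $2,700 applies. total $2,730 + $2,700 = $5,430
Difference: |$3,890 − $5,430| = $1,540.

$1,540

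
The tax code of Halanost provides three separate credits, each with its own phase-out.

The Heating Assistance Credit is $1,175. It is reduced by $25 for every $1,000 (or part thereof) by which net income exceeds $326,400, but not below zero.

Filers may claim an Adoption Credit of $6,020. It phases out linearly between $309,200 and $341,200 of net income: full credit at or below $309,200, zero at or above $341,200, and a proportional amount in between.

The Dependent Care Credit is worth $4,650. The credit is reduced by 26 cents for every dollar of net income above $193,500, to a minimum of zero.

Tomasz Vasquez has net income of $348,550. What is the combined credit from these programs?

$600

Heating Assistance Credit: income exceeds $326,400 by $22,150, which is 23 full-or-partial $1,000 increments; reduction = 23 × $25 = $575, leaving $600.
Adoption Credit: $348,550 is at or above $341,200, so the credit is $0.
Dependent Care Credit: 26% of the $155,050 excess over $193,500 is $40,313 ≥ base, so the credit is $0.
Total: $600 + $0 + $0 = $600.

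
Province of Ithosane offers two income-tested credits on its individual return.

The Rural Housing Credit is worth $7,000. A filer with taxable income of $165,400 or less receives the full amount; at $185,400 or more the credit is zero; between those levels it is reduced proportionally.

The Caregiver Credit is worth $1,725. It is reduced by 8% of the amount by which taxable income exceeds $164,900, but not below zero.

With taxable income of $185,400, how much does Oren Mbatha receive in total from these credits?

Rural Housing Credit: $185,400 is at or above $185,400, so the credit is $0.
Caregiver Credit: 8% of the $20,500 excess over $164,900 is $1,640; credit = $1,725 − $1,640 = $85.
Total: $0 + $85 = $85.

$85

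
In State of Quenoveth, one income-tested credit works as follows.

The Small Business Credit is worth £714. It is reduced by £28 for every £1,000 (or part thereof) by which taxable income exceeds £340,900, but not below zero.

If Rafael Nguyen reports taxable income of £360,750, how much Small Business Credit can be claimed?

Small Business Credit: income exceeds £340,900 by £19,850, which is 20 full-or-partial £1,000 increments; reduction = 20 × £28 = £560, leaving £154.

£154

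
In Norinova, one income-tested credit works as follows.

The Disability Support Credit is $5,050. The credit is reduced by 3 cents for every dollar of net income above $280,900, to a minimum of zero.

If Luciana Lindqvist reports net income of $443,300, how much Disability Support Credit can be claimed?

$178

Disability Support Credit: 3% of the $162,400 excess over $280,900 is $4,872; credit = $5,050 − $4,872 = $178.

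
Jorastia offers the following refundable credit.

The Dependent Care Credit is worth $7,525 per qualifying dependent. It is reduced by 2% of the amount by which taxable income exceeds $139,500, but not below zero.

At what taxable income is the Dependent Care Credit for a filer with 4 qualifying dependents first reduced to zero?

Full credit = 4 × $7,525 = $30,100.
The credit falls by 2% of each dollar above $139,500, so it reaches zero when the excess is $30,100 / 2% = $1,505,000: income = $139,500 + $1,505,000 = $1,644,500.

$1,644,500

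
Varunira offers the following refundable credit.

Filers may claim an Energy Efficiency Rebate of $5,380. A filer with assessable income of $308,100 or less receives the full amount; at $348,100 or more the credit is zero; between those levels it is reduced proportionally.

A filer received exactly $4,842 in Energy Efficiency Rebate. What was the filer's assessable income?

$4,842 is 4,842/5,380 of the full $5,380, so 538/5,380 of the $40,000 range has been used: income = $308,100 + $40,000 × 538/5,380 = $312,100.

$312,100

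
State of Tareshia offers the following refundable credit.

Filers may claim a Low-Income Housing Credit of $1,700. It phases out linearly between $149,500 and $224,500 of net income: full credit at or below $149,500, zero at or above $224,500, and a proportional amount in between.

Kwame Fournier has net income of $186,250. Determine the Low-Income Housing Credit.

$867

Low-Income Housing Credit: $186,250 is $36,750 into a $75,000 phase-out range, leaving 38,250/75,000 of the credit: $1,700 × 38,250/75,000 = $867.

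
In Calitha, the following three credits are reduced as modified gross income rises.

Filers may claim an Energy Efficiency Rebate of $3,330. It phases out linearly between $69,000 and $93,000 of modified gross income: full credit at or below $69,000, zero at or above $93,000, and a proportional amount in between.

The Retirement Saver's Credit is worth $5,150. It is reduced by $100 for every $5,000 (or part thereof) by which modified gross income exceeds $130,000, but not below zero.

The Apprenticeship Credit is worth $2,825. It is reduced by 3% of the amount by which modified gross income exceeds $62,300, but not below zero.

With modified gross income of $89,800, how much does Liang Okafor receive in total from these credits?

Energy Efficiency Rebate: $89,800 is $20,800 into a $24,000 phase-out range, leaving 3,200/24,000 of the credit: $3,330 × 3,200/24,000 = $444.
Retirement Saver's Credit: $89,800 is at or below the $130,000 threshold, so the full $5,150 applies.
Apprenticeship Credit: 3% of the $27,500 excess over $62,300 is $825; credit = $2,825 − $825 = $2,000.
Total: $444 + $5,150 + $2,000 = $7,594.

$7,594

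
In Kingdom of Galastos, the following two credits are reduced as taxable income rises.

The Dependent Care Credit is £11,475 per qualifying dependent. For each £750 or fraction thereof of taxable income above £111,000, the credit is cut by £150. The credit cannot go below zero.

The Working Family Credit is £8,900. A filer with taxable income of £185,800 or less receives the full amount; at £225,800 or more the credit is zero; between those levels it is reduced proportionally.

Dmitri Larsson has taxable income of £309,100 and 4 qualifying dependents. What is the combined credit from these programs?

Dependent Care Credit: base = 4 × £11,475 = £45,900. income exceeds £111,000 by £198,100, which is 265 full-or-partial £750 increments; reduction = 265 × £150 = £39,750, leaving £6,150.
Working Family Credit: £309,100 is at or above £225,800, so the credit is £0.
Total: £6,150 + £0 = £6,150.

£6,150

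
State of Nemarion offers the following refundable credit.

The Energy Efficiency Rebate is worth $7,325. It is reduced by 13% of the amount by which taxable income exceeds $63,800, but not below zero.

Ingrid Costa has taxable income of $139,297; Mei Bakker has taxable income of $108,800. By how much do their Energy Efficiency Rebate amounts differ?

$1,475

Ingrid ($139,297): Energy Efficiency Rebate: 13% of the $75,497 excess over $63,800 is $9,814.61 ≥ base, so the credit is $0.
Mei ($108,800): Energy Efficiency Rebate: 13% of the $45,000 excess over $63,800 is $5,850; credit = $7,325 − $5,850 = $1,475.
Difference: |$0 − $1,475| = $1,475.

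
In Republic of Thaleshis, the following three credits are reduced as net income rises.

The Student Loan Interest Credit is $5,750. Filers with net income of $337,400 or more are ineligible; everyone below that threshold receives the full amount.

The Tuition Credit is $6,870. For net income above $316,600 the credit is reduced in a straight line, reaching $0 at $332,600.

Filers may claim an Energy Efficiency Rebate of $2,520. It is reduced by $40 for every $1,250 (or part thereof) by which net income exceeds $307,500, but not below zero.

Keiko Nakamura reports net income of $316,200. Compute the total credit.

Student Loan Interest Credit: $316,200 is below the $337,400 cutoff, so the full $5,750 applies.
Tuition Credit: $316,200 is at or below the $316,600 threshold, so the full $6,870 applies.
Energy Efficiency Rebate: income exceeds $307,500 by $8,700, which is 7 full-or-partial $1,250 increments; reduction = 7 × $40 = $280, leaving $2,240.
Total: $5,750 + $6,870 + $2,240 = $14,860.

$14,860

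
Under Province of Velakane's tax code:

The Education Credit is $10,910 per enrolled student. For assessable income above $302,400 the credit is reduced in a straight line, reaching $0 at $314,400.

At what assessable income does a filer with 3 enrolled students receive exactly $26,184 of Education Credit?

$304,800

Full credit = 3 × $10,910 = $32,730.
$26,184 is 26,184/32,730 of the full $32,730, so 6,546/32,730 of the $12,000 range has been used: income = $302,400 + $12,000 × 6,546/32,730 = $304,800.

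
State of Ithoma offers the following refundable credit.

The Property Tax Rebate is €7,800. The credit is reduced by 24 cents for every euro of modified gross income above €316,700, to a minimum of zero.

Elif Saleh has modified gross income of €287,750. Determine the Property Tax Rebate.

€7,800

Property Tax Rebate: €287,750 is at or below the €316,700 threshold, so the full €7,800 applies.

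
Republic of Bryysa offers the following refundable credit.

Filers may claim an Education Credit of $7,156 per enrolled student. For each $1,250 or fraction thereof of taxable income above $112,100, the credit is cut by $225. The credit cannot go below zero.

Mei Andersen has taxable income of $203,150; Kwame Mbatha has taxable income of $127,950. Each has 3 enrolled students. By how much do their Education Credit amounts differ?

$13,500

Mei ($203,150): Education Credit: base = 3 × $7,156 = $21,468. income exceeds $112,100 by $91,050, which is 73 full-or-partial $1,250 increments; reduction = 73 × $225 = $16,425, leaving $5,043.
Kwame ($127,950): Education Credit: base = 3 × $7,156 = $21,468. income exceeds $112,100 by $15,850, which is 13 full-or-partial $1,250 increments; reduction = 13 × $225 = $2,925, leaving $18,543.
Difference: |$5,043 − $18,543| = $13,500.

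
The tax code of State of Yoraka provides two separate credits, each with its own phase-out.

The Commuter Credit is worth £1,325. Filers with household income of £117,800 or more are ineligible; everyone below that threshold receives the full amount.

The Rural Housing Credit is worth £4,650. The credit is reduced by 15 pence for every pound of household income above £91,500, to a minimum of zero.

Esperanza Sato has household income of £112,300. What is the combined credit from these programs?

£2,855

Commuter Credit: £112,300 is below the £117,800 cutoff, so the full £1,325 applies.
Rural Housing Credit: 15% of the £20,800 excess over £91,500 is £3,120; credit = £4,650 − £3,120 = £1,530.
Total: £1,325 + £1,530 = £2,855.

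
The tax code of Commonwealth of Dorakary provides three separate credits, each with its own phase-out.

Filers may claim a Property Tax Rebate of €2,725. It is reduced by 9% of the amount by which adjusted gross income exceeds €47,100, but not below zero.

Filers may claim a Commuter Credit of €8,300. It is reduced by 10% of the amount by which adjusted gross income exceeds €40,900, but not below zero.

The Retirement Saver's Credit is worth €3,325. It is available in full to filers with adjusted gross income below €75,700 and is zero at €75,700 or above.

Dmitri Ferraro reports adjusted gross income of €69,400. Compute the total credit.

Property Tax Rebate: 9% of the €22,300 excess over €47,100 is €2,007; credit = €2,725 − €2,007 = €718.
Commuter Credit: 10% of the €28,500 excess over €40,900 is €2,850; credit = €8,300 − €2,850 = €5,450.
Retirement Saver's Credit: €69,400 is below the €75,700 cutoff, so the full €3,325 applies.
Total: €718 + €5,450 + €3,325 = €9,493.

€9,493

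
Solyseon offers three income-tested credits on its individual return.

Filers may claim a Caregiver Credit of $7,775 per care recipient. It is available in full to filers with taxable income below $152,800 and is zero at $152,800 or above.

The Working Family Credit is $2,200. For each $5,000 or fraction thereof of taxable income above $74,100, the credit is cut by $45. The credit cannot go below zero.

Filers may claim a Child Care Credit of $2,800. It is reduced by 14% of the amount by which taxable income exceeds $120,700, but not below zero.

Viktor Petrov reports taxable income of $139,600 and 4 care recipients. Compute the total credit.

Caregiver Credit: base = 4 × $7,775 = $31,100. $139,600 is below the $152,800 cutoff, so the full $31,100 applies.
Working Family Credit: income exceeds $74,100 by $65,500, which is 14 full-or-partial $5,000 increments; reduction = 14 × $45 = $630, leaving $1,570.
Child Care Credit: 14% of the $18,900 excess over $120,700 is $2,646; credit = $2,800 − $2,646 = $154.
Total: $31,100 + $1,570 + $154 = $32,824.

$32,824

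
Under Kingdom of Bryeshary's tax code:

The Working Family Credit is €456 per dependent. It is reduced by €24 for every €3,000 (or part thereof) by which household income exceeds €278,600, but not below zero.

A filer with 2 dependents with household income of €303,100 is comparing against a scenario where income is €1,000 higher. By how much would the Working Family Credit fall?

At €303,100 — base = 2 × €456 = €912. income exceeds €278,600 by €24,500, which is 9 full-or-partial €3,000 increments; reduction = 9 × €24 = €216, leaving €696.
At €304,100 — base = 2 × €456 = €912. income exceeds €278,600 by €25,500, which is 9 full-or-partial €3,000 increments; reduction = 9 × €24 = €216, leaving €696.
Lost: €696 − €696 = €0.

€0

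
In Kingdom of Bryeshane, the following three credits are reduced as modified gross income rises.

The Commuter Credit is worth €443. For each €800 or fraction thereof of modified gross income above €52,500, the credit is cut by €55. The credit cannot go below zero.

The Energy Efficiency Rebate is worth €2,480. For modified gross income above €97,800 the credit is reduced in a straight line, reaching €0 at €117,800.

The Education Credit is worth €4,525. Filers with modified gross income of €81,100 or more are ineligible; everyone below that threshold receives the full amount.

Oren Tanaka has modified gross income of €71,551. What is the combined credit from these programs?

Commuter Credit: income exceeds €52,500 by €19,051 → 24 increments × €55 = €1,320 ≥ base, so the credit is €0.
Energy Efficiency Rebate: €71,551 is at or below the €97,800 threshold, so the full €2,480 applies.
Education Credit: €71,551 is below the €81,100 cutoff, so the full €4,525 applies.
Total: €0 + €2,480 + €4,525 = €7,005.

€7,005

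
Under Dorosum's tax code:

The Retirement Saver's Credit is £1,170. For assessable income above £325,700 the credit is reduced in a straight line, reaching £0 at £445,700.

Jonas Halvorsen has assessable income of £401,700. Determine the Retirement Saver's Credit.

£429

Retirement Saver's Credit: £401,700 is £76,000 into a £120,000 phase-out range, leaving 44,000/120,000 of the credit: £1,170 × 44,000/120,000 = £429.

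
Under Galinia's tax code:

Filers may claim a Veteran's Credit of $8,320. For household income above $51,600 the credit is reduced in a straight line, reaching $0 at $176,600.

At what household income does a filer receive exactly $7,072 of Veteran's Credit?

$70,350

$7,072 is 7,072/8,320 of the full $8,320, so 1,248/8,320 of the $125,000 range has been used: income = $51,600 + $125,000 × 1,248/8,320 = $70,350.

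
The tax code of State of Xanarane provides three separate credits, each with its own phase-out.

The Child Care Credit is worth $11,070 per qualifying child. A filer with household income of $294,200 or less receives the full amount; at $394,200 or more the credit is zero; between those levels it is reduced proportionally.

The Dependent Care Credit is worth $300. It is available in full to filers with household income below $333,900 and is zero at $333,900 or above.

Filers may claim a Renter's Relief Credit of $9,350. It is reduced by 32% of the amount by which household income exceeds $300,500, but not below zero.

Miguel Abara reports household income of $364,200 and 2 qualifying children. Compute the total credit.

$6,642

Child Care Credit: base = 2 × $11,070 = $22,140. $364,200 is $70,000 into a $100,000 phase-out range, leaving 30,000/100,000 of the credit: $22,140 × 30,000/100,000 = $6,642.
Dependent Care Credit: $364,200 meets or exceeds the $333,900 cutoff, so the credit is $0.
Renter's Relief Credit: 32% of the $63,700 excess over $300,500 is $20,384 ≥ base, so the credit is $0.
Total: $6,642 + $0 + $0 = $6,642.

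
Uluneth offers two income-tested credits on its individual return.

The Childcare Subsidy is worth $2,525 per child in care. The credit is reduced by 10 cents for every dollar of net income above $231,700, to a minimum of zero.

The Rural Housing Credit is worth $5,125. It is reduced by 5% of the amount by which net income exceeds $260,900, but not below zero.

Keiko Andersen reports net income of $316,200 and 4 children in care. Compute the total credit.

$4,010

Childcare Subsidy: base = 4 × $2,525 = $10,100. 10% of the $84,500 excess over $231,700 is $8,450; credit = $10,100 − $8,450 = $1,650.
Rural Housing Credit: 5% of the $55,300 excess over $260,900 is $2,765; credit = $5,125 − $2,765 = $2,360.
Total: $1,650 + $2,360 = $4,010.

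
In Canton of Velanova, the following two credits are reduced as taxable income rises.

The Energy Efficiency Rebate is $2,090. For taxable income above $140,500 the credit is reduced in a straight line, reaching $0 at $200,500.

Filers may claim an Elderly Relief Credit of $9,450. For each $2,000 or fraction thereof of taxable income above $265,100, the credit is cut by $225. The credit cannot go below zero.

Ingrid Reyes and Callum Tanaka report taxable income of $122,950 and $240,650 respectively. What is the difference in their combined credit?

Ingrid ($122,950): Energy Efficiency Rebate: $122,950 is at or below the $140,500 threshold, so the full $2,090 applies. Elderly Relief Credit: $122,950 is at or below the $265,100 threshold, so the full $9,450 applies. total $2,090 + $9,450 = $11,540
Callum ($240,650): Energy Efficiency Rebate: $240,650 is at or above $200,500, so the credit is $0. Elderly Relief Credit: $240,650 is at or below the $265,100 threshold, so the full $9,450 applies. total $0 + $9,450 = $9,450
Difference: |$11,540 − $9,450| = $2,090.

$2,090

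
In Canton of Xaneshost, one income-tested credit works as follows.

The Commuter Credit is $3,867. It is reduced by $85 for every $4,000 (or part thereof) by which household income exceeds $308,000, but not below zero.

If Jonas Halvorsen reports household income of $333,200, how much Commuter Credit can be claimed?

Commuter Credit: income exceeds $308,000 by $25,200, which is 7 full-or-partial $4,000 increments; reduction = 7 × $85 = $595, leaving $3,272.

$3,272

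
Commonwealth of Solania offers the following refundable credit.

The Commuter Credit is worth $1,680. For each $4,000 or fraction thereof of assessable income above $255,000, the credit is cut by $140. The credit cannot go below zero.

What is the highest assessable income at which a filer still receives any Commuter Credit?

$299,000

After 11 increments the reduction is 11 × $140 = $1,540, leaving $140; one more increment wipes it out. Increment 11 ends at excess 11 × $4,000 = $44,000, so the highest qualifying income is $255,000 + $44,000 = $299,000.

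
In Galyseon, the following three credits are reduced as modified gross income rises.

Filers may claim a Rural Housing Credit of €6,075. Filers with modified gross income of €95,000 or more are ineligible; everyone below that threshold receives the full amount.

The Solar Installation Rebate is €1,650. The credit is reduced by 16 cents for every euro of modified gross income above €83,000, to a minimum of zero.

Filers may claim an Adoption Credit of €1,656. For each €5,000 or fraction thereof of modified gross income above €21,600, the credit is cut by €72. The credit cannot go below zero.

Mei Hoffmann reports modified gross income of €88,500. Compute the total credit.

€7,493

Rural Housing Credit: €88,500 is below the €95,000 cutoff, so the full €6,075 applies.
Solar Installation Rebate: 16% of the €5,500 excess over €83,000 is €880; credit = €1,650 − €880 = €770.
Adoption Credit: income exceeds €21,600 by €66,900, which is 14 full-or-partial €5,000 increments; reduction = 14 × €72 = €1,008, leaving €648.
Total: €6,075 + €770 + €648 = €7,493.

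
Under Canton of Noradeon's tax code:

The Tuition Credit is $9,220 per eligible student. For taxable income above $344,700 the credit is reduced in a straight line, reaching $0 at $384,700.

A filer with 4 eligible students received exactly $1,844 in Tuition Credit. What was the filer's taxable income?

$382,700

Full credit = 4 × $9,220 = $36,880.
$1,844 is 1,844/36,880 of the full $36,880, so 35,036/36,880 of the $40,000 range has been used: income = $344,700 + $40,000 × 35,036/36,880 = $382,700.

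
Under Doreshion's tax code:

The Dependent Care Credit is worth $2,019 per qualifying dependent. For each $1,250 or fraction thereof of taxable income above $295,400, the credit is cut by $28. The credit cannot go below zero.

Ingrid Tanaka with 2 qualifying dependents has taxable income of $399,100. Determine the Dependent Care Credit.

Dependent Care Credit: base = 2 × $2,019 = $4,038. income exceeds $295,400 by $103,700, which is 83 full-or-partial $1,250 increments; reduction = 83 × $28 = $2,324, leaving $1,714.

$1,714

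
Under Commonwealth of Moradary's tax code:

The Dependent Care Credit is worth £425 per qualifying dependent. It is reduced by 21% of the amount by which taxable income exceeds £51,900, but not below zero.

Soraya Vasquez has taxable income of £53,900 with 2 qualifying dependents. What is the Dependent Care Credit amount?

£430

Dependent Care Credit: base = 2 × £425 = £850. 21% of the £2,000 excess over £51,900 is £420; credit = £850 − £420 = £430.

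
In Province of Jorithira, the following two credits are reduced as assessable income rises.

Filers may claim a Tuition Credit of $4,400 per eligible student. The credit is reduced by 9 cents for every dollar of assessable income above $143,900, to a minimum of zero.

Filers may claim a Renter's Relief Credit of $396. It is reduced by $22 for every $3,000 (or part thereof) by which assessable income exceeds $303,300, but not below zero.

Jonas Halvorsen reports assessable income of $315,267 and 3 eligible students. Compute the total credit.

$308

Tuition Credit: base = 3 × $4,400 = $13,200. 9% of the $171,367 excess over $143,900 is $15,423.03 ≥ base, so the credit is $0.
Renter's Relief Credit: income exceeds $303,300 by $11,967, which is 4 full-or-partial $3,000 increments; reduction = 4 × $22 = $88, leaving $308.
Total: $0 + $308 = $308.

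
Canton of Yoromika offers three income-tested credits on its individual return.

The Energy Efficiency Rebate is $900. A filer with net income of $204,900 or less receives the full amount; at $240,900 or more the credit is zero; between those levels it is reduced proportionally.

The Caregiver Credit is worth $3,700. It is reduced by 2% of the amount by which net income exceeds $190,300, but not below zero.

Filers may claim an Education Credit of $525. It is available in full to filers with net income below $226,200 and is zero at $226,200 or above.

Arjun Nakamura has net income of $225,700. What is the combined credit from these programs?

$3,897

Energy Efficiency Rebate: $225,700 is $20,800 into a $36,000 phase-out range, leaving 15,200/36,000 of the credit: $900 × 15,200/36,000 = $380.
Caregiver Credit: 2% of the $35,400 excess over $190,300 is $708; credit = $3,700 − $708 = $2,992.
Education Credit: $225,700 is below the $226,200 cutoff, so the full $525 applies.
Total: $380 + $2,992 + $525 = $3,897.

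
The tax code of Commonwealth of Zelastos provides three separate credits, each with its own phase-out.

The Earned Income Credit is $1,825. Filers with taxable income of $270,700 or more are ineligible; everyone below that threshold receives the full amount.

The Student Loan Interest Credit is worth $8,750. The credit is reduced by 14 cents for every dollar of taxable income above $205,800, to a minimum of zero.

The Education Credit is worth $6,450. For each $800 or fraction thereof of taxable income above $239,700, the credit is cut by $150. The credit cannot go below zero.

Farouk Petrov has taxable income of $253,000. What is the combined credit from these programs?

$7,867

Earned Income Credit: $253,000 is below the $270,700 cutoff, so the full $1,825 applies.
Student Loan Interest Credit: 14% of the $47,200 excess over $205,800 is $6,608; credit = $8,750 − $6,608 = $2,142.
Education Credit: income exceeds $239,700 by $13,300, which is 17 full-or-partial $800 increments; reduction = 17 × $150 = $2,550, leaving $3,900.
Total: $1,825 + $2,142 + $3,900 = $7,867.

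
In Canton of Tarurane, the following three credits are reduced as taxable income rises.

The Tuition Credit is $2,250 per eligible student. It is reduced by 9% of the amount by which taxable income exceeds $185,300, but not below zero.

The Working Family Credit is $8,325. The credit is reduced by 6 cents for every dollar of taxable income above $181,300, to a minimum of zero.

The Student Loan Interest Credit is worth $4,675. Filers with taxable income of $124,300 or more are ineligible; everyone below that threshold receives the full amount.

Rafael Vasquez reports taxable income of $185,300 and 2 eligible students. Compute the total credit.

Tuition Credit: base = 2 × $2,250 = $4,500. $185,300 is at or below the $185,300 threshold, so the full $4,500 applies.
Working Family Credit: 6% of the $4,000 excess over $181,300 is $240; credit = $8,325 − $240 = $8,085.
Student Loan Interest Credit: $185,300 meets or exceeds the $124,300 cutoff, so the credit is $0.
Total: $4,500 + $8,085 + $0 = $12,585.

$12,585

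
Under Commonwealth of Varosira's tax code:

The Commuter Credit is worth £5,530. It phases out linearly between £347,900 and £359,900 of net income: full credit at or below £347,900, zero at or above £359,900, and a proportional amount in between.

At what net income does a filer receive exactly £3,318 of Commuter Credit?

£352,700

£3,318 is 3,318/5,530 of the full £5,530, so 2,212/5,530 of the £12,000 range has been used: income = £347,900 + £12,000 × 2,212/5,530 = £352,700.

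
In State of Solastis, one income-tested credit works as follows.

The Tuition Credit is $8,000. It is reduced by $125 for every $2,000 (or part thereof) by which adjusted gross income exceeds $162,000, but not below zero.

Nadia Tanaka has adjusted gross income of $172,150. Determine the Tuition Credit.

$7,250

Tuition Credit: income exceeds $162,000 by $10,150, which is 6 full-or-partial $2,000 increments; reduction = 6 × $125 = $750, leaving $7,250.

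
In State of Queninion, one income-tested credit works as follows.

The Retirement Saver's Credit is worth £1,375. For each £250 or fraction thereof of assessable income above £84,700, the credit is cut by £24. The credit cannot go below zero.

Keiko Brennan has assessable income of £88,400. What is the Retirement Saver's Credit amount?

Retirement Saver's Credit: income exceeds £84,700 by £3,700, which is 15 full-or-partial £250 increments; reduction = 15 × £24 = £360, leaving £1,015.

£1,015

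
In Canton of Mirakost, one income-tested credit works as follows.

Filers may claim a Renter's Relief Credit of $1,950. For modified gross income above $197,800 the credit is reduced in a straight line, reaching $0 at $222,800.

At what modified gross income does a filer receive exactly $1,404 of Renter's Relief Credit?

$1,404 is 1,404/1,950 of the full $1,950, so 546/1,950 of the $25,000 range has been used: income = $197,800 + $25,000 × 546/1,950 = $204,800.

$204,800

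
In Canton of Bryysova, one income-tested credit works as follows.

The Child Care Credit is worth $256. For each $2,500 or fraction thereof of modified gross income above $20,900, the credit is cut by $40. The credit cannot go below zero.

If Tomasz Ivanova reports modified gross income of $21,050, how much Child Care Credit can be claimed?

$216

Child Care Credit: income exceeds $20,900 by $150, which is 1 full-or-partial $2,500 increment; reduction = 1 × $40 = $40, leaving $216.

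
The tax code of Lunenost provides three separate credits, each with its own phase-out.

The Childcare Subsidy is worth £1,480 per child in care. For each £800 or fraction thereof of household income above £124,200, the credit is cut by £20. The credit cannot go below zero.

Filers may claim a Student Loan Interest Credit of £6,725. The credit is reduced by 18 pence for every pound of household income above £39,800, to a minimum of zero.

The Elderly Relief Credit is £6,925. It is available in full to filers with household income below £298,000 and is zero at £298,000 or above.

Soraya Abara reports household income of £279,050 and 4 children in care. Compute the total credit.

£8,965

Childcare Subsidy: base = 4 × £1,480 = £5,920. income exceeds £124,200 by £154,850, which is 194 full-or-partial £800 increments; reduction = 194 × £20 = £3,880, leaving £2,040.
Student Loan Interest Credit: 18% of the £239,250 excess over £39,800 is £43,065 ≥ base, so the credit is £0.
Elderly Relief Credit: £279,050 is below the £298,000 cutoff, so the full £6,925 applies.
Total: £2,040 + £0 + £6,925 = £8,965.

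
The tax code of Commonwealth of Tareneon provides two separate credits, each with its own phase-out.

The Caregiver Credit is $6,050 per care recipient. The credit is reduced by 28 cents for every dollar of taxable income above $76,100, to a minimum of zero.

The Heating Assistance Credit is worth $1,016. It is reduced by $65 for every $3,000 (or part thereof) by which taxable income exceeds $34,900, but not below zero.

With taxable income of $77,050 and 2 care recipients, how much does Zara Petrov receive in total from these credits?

$11,875

Caregiver Credit: base = 2 × $6,050 = $12,100. 28% of the $950 excess over $76,100 is $266; credit = $12,100 − $266 = $11,834.
Heating Assistance Credit: income exceeds $34,900 by $42,150, which is 15 full-or-partial $3,000 increments; reduction = 15 × $65 = $975, leaving $41.
Total: $11,834 + $41 = $11,875.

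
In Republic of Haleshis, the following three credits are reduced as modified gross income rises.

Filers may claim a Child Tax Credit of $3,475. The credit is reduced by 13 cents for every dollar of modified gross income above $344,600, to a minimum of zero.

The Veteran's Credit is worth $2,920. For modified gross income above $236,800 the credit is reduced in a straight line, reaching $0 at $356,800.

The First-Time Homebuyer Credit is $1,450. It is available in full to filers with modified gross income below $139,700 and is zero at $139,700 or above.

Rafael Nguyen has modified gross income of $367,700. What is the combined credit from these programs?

Child Tax Credit: 13% of the $23,100 excess over $344,600 is $3,003; credit = $3,475 − $3,003 = $472.
Veteran's Credit: $367,700 is at or above $356,800, so the credit is $0.
First-Time Homebuyer Credit: $367,700 meets or exceeds the $139,700 cutoff, so the credit is $0.
Total: $472 + $0 + $0 = $472.

$472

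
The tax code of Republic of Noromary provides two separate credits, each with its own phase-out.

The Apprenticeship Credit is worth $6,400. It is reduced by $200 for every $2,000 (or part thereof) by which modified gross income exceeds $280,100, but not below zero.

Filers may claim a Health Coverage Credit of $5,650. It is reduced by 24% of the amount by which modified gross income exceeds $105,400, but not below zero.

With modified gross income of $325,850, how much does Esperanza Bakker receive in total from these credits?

Apprenticeship Credit: income exceeds $280,100 by $45,750, which is 23 full-or-partial $2,000 increments; reduction = 23 × $200 = $4,600, leaving $1,800.
Health Coverage Credit: 24% of the $220,450 excess over $105,400 is $52,908 ≥ base, so the credit is $0.
Total: $1,800 + $0 = $1,800.

$1,800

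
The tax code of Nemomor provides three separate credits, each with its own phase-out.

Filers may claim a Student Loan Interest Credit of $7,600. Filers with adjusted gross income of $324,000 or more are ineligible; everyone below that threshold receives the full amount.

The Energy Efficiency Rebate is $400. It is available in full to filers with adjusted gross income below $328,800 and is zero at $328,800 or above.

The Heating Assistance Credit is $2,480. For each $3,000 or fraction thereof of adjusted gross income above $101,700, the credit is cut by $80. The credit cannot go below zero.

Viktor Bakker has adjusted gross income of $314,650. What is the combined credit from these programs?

$8,000

Student Loan Interest Credit: $314,650 is below the $324,000 cutoff, so the full $7,600 applies.
Energy Efficiency Rebate: $314,650 is below the $328,800 cutoff, so the full $400 applies.
Heating Assistance Credit: income exceeds $101,700 by $212,950 → 71 increments × $80 = $5,680 ≥ base, so the credit is $0.
Total: $7,600 + $400 + $0 = $8,000.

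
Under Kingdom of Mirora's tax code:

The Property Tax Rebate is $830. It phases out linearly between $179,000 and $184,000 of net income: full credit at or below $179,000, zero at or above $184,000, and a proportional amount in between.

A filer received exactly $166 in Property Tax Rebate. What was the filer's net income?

$166 is 166/830 of the full $830, so 664/830 of the $5,000 range has been used: income = $179,000 + $5,000 × 664/830 = $183,000.

$183,000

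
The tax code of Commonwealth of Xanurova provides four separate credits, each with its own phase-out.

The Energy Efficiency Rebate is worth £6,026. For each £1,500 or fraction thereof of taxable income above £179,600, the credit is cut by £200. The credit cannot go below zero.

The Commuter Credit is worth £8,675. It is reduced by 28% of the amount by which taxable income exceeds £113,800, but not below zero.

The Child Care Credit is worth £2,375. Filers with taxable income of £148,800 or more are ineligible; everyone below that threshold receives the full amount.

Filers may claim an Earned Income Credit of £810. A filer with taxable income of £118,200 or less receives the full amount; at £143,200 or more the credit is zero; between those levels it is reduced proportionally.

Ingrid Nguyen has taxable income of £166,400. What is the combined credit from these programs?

Energy Efficiency Rebate: £166,400 is at or below the £179,600 threshold, so the full £6,026 applies.
Commuter Credit: 28% of the £52,600 excess over £113,800 is £14,728 ≥ base, so the credit is £0.
Child Care Credit: £166,400 meets or exceeds the £148,800 cutoff, so the credit is £0.
Earned Income Credit: £166,400 is at or above £143,200, so the credit is £0.
Total: £6,026 + £0 + £0 + £0 = £6,026.

£6,026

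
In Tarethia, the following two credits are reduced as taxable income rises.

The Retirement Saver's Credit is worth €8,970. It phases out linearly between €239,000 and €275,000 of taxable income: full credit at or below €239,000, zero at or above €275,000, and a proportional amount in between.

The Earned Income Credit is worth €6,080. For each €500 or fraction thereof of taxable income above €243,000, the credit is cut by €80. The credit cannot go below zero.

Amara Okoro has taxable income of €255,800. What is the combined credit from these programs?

€8,784

Retirement Saver's Credit: €255,800 is €16,800 into a €36,000 phase-out range, leaving 19,200/36,000 of the credit: €8,970 × 19,200/36,000 = €4,784.
Earned Income Credit: income exceeds €243,000 by €12,800, which is 26 full-or-partial €500 increments; reduction = 26 × €80 = €2,080, leaving €4,000.
Total: €4,784 + €4,000 = €8,784.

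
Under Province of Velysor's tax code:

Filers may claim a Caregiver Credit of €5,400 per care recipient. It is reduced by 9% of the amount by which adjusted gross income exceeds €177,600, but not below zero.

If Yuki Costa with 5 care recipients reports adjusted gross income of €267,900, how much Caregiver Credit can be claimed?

Caregiver Credit: base = 5 × €5,400 = €27,000. 9% of the €90,300 excess over €177,600 is €8,127; credit = €27,000 − €8,127 = €18,873.

€18,873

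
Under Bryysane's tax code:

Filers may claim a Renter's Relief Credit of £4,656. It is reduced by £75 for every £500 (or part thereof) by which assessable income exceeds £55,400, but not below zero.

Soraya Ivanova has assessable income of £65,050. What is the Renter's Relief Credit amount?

£3,156

Renter's Relief Credit: income exceeds £55,400 by £9,650, which is 20 full-or-partial £500 increments; reduction = 20 × £75 = £1,500, leaving £3,156.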